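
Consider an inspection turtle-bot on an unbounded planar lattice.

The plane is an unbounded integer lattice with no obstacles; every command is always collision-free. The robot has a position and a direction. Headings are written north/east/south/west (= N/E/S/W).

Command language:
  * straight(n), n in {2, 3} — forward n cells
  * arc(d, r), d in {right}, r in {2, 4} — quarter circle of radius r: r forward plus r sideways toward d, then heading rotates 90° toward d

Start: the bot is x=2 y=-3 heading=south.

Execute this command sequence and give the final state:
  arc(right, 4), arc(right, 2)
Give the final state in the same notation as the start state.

from: x=2 y=-3 heading=south
t=1 arc(right, 4) ⇒ x=-2 y=-7 heading=west
t=2 arc(right, 2) ⇒ x=-4 y=-5 heading=north

x=-4 y=-5 heading=north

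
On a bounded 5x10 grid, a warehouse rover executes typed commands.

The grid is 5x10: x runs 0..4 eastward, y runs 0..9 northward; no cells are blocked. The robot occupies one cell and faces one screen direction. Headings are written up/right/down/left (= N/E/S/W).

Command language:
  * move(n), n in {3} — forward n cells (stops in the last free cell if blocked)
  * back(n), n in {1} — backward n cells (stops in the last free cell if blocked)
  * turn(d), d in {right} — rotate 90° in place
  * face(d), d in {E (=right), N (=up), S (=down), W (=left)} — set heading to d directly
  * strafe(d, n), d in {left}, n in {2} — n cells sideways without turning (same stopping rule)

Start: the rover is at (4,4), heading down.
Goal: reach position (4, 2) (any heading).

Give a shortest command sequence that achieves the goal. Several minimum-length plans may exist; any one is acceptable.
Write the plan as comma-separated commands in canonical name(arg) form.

begin: at (4,4), heading down
step 1 (back(1)): at (4,5), heading down
step 2 (move(3)): at (4,2), heading down
nothing shorter than 2 reaches the goal.

back(1), move(3)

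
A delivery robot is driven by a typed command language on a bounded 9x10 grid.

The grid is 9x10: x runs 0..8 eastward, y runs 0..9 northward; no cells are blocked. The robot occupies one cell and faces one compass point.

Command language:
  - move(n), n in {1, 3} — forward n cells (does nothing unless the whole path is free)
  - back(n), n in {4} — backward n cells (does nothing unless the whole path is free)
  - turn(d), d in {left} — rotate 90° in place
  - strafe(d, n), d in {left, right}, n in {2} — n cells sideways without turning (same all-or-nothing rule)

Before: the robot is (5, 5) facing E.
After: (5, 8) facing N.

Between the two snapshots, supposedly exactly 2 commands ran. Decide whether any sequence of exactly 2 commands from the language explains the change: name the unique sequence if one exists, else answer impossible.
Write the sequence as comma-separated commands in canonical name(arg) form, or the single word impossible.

key: position moved to (5,8) AND the heading swung to N — translation plus rotation needed
initial: (5, 5) facing E
t=1 turn(left) ⇒ (5, 5) facing N
t=2 move(3) ⇒ (5, 8) facing N
all 36 alternatives checked — unique.

turn(left), move(3)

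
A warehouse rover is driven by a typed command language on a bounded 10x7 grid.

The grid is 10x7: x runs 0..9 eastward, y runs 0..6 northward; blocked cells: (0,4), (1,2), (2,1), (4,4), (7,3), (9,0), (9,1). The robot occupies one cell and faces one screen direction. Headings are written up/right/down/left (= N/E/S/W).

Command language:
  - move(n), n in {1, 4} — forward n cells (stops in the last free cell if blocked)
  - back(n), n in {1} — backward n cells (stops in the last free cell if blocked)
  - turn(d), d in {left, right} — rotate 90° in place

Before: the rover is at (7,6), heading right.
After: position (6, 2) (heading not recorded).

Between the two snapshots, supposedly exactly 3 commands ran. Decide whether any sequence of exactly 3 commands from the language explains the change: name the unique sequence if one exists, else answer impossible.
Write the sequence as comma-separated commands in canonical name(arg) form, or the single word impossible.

key: order matters: swapping back(1) and move(4) lands elsewhere
from: at (7,6), heading right
t=1 back(1) ⇒ at (6,6), heading right
t=2 turn(right) ⇒ at (6,6), heading down
t=3 move(4) ⇒ at (6,2), heading down
uniquely the one of 125 3-step routes that fits.

back(1), turn(right), move(4)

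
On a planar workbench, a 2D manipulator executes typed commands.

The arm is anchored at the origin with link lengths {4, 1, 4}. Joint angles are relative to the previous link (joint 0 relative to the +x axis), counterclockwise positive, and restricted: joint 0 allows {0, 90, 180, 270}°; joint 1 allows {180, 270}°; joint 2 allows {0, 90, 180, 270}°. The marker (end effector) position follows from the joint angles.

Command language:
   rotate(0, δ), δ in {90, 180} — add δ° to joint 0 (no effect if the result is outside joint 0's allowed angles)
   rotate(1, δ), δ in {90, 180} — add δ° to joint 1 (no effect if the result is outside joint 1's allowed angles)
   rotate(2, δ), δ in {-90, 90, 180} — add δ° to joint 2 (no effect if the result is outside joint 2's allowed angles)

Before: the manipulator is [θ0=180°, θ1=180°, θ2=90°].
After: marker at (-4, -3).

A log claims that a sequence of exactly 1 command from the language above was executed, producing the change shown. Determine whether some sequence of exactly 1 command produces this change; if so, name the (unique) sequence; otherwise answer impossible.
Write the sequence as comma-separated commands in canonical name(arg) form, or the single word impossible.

t0: [θ0=180°, θ1=180°, θ2=90°]
t=1 rotate(0, 90) ⇒ [θ0=270°, θ1=180°, θ2=90°]
all 7 alternatives checked — unique.

rotate(0, 90)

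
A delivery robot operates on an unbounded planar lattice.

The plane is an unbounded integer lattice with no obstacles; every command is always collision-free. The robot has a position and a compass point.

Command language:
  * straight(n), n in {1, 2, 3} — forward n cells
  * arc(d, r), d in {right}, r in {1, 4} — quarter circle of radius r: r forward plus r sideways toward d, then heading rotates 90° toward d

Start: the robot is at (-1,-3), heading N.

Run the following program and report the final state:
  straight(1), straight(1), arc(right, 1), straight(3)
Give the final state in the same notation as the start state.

t0: at (-1,-3), heading N
step 1 (straight(1)): at (-1,-2), heading N
step 2 (straight(1)): at (-1,-1), heading N
step 3 (arc(right, 1)): at (0,0), heading E
step 4 (straight(3)): at (3,0), heading E

at (3,0), heading E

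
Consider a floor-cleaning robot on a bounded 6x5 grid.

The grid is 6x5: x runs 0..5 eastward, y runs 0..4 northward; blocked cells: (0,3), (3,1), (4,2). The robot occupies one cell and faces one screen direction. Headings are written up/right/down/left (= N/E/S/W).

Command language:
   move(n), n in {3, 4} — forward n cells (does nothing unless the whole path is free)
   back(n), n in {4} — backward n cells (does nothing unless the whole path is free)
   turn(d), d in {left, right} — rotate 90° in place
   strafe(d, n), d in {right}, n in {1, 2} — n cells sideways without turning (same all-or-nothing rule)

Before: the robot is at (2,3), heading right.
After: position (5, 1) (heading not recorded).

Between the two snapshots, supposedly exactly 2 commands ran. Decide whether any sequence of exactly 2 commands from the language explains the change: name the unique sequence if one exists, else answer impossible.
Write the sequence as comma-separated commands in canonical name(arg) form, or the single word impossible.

key: order matters: swapping move(3) and strafe(right, 2) lands elsewhere
from: at (2,3), heading right
t=1 move(3) ⇒ at (5,3), heading right
t=2 strafe(right, 2) ⇒ at (5,1), heading right
no rival 2-sequence matches.

move(3), strafe(right, 2)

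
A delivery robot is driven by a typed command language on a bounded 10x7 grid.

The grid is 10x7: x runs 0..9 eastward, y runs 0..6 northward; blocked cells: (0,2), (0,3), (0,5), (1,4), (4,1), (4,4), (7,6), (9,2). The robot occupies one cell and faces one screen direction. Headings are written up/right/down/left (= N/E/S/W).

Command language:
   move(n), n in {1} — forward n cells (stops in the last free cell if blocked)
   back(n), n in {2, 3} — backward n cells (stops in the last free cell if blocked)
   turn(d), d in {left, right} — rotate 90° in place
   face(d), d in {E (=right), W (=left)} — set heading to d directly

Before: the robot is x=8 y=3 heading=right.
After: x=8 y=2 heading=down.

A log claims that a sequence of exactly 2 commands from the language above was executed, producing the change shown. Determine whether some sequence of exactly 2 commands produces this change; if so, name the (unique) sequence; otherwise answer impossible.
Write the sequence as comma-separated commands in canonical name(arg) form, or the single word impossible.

turn(right), move(1)

key: running move(1) before turn(right) would end elsewhere — order is forced
begin: x=8 y=3 heading=right
[1] after turn(right): x=8 y=3 heading=down
[2] after move(1): x=8 y=2 heading=down
all 49 alternatives checked — unique.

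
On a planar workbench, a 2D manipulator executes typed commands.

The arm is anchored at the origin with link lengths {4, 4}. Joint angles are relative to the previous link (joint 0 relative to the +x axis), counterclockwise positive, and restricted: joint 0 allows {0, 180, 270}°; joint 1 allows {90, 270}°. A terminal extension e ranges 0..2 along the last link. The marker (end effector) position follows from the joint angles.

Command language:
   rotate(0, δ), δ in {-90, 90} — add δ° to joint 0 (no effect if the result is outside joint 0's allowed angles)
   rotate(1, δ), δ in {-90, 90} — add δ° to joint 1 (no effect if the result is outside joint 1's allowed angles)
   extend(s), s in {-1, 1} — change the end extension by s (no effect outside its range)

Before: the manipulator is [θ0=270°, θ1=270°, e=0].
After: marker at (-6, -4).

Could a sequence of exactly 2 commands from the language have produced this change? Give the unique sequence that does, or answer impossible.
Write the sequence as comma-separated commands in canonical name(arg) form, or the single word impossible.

start: [θ0=270°, θ1=270°, e=0]
1. extend(1) → [θ0=270°, θ1=270°, e=1]
2. extend(1) → [θ0=270°, θ1=270°, e=2]
no rival 2-sequence matches.

extend(1), extend(1)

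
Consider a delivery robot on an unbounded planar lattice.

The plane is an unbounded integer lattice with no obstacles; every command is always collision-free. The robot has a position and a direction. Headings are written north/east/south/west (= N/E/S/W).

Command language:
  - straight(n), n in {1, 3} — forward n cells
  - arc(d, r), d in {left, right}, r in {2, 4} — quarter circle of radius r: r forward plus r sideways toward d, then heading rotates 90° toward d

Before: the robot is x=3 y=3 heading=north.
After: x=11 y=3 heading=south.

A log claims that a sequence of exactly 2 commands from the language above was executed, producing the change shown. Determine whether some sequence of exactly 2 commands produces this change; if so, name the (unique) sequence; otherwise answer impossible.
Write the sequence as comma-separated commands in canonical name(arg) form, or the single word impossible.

arc(right, 4), arc(right, 4)

key: cell and facing (now S) both changed — the 2 commands mix motion and turning
t0: x=3 y=3 heading=north
1. arc(right, 4) → x=7 y=7 heading=east
2. arc(right, 4) → x=11 y=3 heading=south
no rival 2-sequence matches.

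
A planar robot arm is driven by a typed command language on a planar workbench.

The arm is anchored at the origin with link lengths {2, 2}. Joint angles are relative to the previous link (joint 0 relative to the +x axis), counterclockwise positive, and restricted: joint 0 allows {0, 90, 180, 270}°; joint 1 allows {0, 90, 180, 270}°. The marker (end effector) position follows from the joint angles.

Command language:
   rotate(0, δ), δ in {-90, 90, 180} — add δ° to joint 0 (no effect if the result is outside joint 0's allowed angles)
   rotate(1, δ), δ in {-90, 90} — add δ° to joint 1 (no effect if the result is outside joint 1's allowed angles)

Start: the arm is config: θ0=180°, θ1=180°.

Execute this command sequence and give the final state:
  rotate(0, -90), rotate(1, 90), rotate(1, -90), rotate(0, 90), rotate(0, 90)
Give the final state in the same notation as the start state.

config: θ0=270°, θ1=180°

initial: config: θ0=180°, θ1=180°
1. rotate(0, -90) → config: θ0=90°, θ1=180°
2. rotate(1, 90) → config: θ0=90°, θ1=270°
3. rotate(1, -90) → config: θ0=90°, θ1=180°
4. rotate(0, 90) → config: θ0=180°, θ1=180°
5. rotate(0, 90) → config: θ0=270°, θ1=180°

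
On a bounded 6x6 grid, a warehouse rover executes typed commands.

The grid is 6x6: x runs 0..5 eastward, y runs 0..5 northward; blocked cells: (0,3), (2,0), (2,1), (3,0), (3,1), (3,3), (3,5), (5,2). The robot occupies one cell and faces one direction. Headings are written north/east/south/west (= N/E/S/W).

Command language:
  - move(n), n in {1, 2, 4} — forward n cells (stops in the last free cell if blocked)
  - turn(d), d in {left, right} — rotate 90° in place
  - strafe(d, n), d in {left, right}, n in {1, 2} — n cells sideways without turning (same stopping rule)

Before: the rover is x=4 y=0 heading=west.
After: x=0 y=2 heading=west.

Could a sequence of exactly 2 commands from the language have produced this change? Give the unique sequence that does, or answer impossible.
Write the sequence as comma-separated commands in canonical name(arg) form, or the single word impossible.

key: order matters: swapping strafe(right, 2) and move(4) lands elsewhere
from: x=4 y=0 heading=west
t=1 strafe(right, 2) ⇒ x=4 y=2 heading=west
t=2 move(4) ⇒ x=0 y=2 heading=west
all 81 alternatives checked — unique.

strafe(right, 2), move(4)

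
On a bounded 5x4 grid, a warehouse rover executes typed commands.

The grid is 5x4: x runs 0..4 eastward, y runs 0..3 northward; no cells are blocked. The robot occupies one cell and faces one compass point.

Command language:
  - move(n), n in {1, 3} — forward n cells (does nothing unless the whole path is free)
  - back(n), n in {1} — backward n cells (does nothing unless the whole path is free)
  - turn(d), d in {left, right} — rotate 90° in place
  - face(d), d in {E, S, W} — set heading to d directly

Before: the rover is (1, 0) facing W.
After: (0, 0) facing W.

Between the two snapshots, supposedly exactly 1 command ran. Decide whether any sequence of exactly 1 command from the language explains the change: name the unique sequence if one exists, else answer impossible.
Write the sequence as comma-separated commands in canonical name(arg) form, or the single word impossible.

move(1)

key: heading stays W — the single command does not turn
start: (1, 0) facing W
1. move(1) → (0, 0) facing W
no rival 1-sequence matches.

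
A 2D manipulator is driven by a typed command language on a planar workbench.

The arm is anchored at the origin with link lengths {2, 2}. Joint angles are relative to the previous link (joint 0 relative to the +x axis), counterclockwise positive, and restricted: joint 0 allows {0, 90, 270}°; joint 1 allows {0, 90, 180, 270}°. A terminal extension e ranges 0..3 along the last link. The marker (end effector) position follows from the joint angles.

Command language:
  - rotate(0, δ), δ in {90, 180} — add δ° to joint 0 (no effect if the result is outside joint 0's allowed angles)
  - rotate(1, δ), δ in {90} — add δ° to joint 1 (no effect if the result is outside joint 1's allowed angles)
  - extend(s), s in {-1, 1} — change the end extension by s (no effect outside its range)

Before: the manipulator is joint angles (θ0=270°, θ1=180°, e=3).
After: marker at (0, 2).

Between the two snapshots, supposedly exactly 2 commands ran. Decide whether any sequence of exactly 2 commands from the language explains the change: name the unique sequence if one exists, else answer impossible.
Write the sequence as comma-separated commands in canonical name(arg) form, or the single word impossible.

key: running extend(-1) before extend(1) would end elsewhere — order is forced
initial: joint angles (θ0=270°, θ1=180°, e=3)
1. extend(1) → joint angles (θ0=270°, θ1=180°, e=3)
2. extend(-1) → joint angles (θ0=270°, θ1=180°, e=2)
no rival 2-sequence matches.

extend(1), extend(-1)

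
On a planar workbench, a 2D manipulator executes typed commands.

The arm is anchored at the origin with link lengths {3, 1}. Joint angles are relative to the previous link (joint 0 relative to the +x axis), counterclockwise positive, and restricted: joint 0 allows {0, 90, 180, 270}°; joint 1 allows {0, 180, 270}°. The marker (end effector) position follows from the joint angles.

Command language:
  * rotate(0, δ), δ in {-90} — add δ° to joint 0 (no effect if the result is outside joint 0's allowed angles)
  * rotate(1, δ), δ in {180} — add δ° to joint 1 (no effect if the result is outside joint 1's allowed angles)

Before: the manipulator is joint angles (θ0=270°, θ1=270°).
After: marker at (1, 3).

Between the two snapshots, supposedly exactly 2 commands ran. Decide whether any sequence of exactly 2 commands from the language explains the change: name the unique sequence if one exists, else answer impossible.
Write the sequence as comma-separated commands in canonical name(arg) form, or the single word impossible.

rotate(0, -90), rotate(0, -90)

begin: joint angles (θ0=270°, θ1=270°)
t=1 rotate(0, -90) ⇒ joint angles (θ0=180°, θ1=270°)
t=2 rotate(0, -90) ⇒ joint angles (θ0=90°, θ1=270°)
no other 2-command option fits: unique.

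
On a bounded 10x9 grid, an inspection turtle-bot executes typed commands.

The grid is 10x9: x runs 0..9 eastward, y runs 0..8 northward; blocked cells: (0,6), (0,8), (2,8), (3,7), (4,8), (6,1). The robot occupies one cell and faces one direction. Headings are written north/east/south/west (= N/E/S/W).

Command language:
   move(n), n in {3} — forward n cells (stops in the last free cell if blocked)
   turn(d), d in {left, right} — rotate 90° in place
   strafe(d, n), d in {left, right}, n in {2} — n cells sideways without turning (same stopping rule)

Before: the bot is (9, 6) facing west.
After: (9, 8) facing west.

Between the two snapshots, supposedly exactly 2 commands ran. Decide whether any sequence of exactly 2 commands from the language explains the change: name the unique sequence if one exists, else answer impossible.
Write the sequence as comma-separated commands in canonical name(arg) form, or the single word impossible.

key: heading stays W — no command in the sequence turns
begin: (9, 6) facing west
1. strafe(right, 2) → (9, 8) facing west
2. strafe(right, 2) → (9, 8) facing west
no other 2-command option fits: unique.

strafe(right, 2), strafe(right, 2)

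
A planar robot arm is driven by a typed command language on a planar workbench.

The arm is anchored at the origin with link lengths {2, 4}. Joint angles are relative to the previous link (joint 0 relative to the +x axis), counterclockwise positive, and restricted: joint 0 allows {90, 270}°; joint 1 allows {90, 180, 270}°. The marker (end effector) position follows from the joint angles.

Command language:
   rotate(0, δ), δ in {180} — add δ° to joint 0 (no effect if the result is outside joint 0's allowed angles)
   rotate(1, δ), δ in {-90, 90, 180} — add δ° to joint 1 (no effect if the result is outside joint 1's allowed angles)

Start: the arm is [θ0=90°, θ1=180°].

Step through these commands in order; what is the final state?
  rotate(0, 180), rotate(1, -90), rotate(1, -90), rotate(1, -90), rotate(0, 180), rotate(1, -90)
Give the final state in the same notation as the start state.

[θ0=90°, θ1=90°]

begin: [θ0=90°, θ1=180°]
[1] after rotate(0, 180): [θ0=270°, θ1=180°]
[2] after rotate(1, -90): [θ0=270°, θ1=90°]
[3] after rotate(1, -90): [θ0=270°, θ1=90°]
[4] after rotate(1, -90): [θ0=270°, θ1=90°]
[5] after rotate(0, 180): [θ0=90°, θ1=90°]
[6] after rotate(1, -90): [θ0=90°, θ1=90°]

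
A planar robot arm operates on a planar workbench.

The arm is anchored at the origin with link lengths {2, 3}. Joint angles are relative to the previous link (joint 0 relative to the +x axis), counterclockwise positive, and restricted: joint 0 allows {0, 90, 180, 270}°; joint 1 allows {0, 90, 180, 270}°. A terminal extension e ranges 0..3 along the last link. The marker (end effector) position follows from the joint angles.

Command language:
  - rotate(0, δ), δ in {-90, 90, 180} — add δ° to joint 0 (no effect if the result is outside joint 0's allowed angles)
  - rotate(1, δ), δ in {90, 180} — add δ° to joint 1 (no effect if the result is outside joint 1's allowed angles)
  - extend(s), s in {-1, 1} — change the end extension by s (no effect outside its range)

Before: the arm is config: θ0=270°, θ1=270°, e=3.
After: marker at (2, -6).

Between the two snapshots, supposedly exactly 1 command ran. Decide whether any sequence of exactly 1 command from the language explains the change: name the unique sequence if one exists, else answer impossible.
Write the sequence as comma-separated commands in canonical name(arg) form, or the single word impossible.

from: config: θ0=270°, θ1=270°, e=3
1. rotate(0, 90) → config: θ0=0°, θ1=270°, e=3
all 7 alternatives checked — unique.

rotate(0, 90)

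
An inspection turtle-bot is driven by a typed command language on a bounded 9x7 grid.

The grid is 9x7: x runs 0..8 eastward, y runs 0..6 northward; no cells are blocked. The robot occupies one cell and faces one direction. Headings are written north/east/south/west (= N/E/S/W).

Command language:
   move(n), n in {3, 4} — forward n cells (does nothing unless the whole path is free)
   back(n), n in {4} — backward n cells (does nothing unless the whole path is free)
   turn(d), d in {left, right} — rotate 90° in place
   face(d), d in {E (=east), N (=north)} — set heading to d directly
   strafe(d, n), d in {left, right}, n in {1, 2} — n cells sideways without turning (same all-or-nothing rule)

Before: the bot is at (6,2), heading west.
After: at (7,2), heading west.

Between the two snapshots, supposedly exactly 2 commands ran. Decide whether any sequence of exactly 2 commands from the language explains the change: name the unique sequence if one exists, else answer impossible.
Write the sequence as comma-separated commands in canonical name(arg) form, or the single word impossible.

key: still facing W at the end — nothing in the sequence rotates
t0: at (6,2), heading west
1. move(3) → at (3,2), heading west
2. back(4) → at (7,2), heading west
uniquely the one of 121 2-step routes that fits.

move(3), back(4)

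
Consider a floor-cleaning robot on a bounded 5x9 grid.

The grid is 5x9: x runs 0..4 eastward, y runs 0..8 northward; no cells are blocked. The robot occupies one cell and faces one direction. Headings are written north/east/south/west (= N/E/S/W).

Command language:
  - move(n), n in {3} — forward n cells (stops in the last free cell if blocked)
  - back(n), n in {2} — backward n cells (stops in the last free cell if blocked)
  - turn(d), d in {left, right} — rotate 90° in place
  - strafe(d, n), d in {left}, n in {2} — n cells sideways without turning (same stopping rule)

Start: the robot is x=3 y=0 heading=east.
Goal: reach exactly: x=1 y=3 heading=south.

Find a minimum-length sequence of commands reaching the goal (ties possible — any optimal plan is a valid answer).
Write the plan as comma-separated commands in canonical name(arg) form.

initial: x=3 y=0 heading=east
[1] after back(2): x=1 y=0 heading=east
[2] after turn(left): x=1 y=0 heading=north
[3] after move(3): x=1 y=3 heading=north
[4] after turn(left): x=1 y=3 heading=west
[5] after turn(left): x=1 y=3 heading=south
nothing shorter than 5 reaches the goal.

back(2), turn(left), move(3), turn(left), turn(left)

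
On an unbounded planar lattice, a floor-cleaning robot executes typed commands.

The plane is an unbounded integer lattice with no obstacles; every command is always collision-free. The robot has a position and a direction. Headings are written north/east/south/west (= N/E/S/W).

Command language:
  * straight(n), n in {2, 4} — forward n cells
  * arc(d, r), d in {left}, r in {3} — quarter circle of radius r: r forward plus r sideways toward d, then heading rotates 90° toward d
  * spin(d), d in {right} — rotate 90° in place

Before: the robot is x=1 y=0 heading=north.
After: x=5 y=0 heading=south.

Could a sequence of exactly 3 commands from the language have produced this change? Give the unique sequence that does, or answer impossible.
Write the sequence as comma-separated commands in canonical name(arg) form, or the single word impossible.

key: position moved to (5,0) AND the heading swung to S — translation plus rotation needed
from: x=1 y=0 heading=north
t=1 spin(right) ⇒ x=1 y=0 heading=east
t=2 straight(4) ⇒ x=5 y=0 heading=east
t=3 spin(right) ⇒ x=5 y=0 heading=south
uniquely the one of 64 3-step routes that fits.

spin(right), straight(4), spin(right)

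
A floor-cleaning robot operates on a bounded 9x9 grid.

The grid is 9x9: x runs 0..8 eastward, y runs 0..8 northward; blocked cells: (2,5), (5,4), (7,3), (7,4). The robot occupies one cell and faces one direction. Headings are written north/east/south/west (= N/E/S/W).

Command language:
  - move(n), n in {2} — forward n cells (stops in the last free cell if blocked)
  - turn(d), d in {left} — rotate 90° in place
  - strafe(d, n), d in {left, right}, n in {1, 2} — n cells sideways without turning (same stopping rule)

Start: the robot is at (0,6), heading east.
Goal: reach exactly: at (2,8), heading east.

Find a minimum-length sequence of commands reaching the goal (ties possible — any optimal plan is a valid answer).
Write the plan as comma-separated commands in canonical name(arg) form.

t0: at (0,6), heading east
[1] after strafe(left, 2): at (0,8), heading east
[2] after move(2): at (2,8), heading east
nothing shorter than 2 reaches the goal.

strafe(left, 2), move(2)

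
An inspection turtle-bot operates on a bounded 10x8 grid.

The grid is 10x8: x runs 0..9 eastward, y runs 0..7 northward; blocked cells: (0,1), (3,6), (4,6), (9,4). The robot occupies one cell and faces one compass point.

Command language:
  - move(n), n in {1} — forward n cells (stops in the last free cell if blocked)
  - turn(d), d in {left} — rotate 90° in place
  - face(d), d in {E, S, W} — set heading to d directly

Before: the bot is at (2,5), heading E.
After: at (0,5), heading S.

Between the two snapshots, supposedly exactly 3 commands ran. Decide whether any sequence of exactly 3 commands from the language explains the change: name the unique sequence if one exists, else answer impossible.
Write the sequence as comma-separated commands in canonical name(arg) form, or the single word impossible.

impossible

no 3-step route produces this change.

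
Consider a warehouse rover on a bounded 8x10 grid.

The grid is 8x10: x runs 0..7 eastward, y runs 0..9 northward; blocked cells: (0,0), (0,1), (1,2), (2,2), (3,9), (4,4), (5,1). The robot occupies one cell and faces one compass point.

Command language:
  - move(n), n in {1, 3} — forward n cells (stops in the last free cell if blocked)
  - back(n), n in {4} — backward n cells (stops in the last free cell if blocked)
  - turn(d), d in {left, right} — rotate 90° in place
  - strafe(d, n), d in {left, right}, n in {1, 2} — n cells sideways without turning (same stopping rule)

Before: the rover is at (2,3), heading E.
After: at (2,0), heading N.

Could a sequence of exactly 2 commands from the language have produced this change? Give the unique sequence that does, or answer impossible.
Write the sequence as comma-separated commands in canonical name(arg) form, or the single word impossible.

impossible

no 2-step route produces this change.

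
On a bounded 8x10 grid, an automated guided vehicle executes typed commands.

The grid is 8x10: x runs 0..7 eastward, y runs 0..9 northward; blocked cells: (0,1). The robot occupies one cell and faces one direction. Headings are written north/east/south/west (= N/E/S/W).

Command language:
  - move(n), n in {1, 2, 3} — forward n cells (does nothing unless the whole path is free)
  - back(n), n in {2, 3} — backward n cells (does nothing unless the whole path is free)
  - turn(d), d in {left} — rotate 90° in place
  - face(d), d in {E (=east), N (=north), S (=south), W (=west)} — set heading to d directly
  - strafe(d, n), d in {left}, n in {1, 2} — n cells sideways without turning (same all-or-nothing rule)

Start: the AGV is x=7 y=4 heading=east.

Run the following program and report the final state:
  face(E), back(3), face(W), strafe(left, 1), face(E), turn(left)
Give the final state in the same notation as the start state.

from: x=7 y=4 heading=east
[1] after face(E): x=7 y=4 heading=east
[2] after back(3): x=4 y=4 heading=east
[3] after face(W): x=4 y=4 heading=west
[4] after strafe(left, 1): x=4 y=3 heading=west
[5] after face(E): x=4 y=3 heading=east
[6] after turn(left): x=4 y=3 heading=north

x=4 y=3 heading=north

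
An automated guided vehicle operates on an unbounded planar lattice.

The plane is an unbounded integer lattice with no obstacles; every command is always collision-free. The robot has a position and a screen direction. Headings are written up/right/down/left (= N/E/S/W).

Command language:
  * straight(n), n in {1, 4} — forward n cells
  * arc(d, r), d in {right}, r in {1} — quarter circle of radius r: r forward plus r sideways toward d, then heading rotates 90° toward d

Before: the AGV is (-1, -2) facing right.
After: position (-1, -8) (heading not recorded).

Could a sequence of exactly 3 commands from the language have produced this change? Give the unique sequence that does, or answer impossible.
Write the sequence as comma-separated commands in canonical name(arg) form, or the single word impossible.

arc(right, 1), straight(4), arc(right, 1)

initial: (-1, -2) facing right
[1] after arc(right, 1): (0, -3) facing down
[2] after straight(4): (0, -7) facing down
[3] after arc(right, 1): (-1, -8) facing left
no other 3-command option fits: unique.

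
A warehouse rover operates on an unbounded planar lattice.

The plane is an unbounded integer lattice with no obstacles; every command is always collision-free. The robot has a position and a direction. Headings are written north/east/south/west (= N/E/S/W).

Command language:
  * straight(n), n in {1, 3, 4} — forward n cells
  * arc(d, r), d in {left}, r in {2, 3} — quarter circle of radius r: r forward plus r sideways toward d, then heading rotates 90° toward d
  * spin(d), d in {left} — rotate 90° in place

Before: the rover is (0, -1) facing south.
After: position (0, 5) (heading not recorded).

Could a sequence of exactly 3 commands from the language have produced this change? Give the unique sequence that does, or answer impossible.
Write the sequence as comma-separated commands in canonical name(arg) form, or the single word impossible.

key: order matters: swapping spin(left) and arc(left, 3) lands elsewhere
start: (0, -1) facing south
[1] after spin(left): (0, -1) facing east
[2] after arc(left, 3): (3, 2) facing north
[3] after arc(left, 3): (0, 5) facing west
uniquely the one of 216 3-step routes that fits.

spin(left), arc(left, 3), arc(left, 3)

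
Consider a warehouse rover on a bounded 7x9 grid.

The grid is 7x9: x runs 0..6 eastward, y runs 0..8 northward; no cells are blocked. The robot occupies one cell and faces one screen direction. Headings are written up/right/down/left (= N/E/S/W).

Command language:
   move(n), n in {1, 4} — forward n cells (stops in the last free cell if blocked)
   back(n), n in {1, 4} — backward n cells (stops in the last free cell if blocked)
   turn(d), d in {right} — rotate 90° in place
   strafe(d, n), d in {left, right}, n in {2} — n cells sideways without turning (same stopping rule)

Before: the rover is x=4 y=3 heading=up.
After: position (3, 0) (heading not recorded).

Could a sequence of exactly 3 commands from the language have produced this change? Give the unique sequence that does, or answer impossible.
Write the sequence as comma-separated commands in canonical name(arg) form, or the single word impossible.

back(4), turn(right), back(1)

key: back(4) runs into the grid edge before its full distance
t0: x=4 y=3 heading=up
step 1 (back(4)): x=4 y=0 heading=up
step 2 (turn(right)): x=4 y=0 heading=right
step 3 (back(1)): x=3 y=0 heading=right
no other 3-command option fits: unique.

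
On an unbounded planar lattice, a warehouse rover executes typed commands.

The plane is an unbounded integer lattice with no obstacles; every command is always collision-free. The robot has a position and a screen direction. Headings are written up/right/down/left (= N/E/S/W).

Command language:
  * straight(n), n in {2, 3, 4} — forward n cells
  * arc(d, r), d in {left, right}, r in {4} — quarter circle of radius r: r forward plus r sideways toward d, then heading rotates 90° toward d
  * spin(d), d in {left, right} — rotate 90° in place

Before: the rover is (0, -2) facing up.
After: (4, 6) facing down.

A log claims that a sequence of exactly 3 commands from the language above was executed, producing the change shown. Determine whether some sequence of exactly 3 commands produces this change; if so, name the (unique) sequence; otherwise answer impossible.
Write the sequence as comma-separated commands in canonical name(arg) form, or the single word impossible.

straight(4), arc(right, 4), spin(right)

key: cell and facing (now S) both changed — the 3 commands mix motion and turning
start: (0, -2) facing up
[1] after straight(4): (0, 2) facing up
[2] after arc(right, 4): (4, 6) facing right
[3] after spin(right): (4, 6) facing down
no rival 3-sequence matches.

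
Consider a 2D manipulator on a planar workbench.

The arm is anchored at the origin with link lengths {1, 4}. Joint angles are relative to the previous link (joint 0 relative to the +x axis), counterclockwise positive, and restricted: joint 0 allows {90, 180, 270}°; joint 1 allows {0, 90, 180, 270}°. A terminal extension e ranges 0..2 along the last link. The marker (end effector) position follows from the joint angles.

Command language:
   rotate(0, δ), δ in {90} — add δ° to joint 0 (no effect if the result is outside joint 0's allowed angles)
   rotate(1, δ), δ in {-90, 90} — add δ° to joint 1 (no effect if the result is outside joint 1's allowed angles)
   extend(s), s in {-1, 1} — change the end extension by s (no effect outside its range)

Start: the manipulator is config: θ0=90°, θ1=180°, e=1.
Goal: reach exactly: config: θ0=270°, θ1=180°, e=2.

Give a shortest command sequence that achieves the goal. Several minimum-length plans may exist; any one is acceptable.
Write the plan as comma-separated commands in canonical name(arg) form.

rotate(0, 90), rotate(0, 90), extend(1)

t0: config: θ0=90°, θ1=180°, e=1
t=1 rotate(0, 90) ⇒ config: θ0=180°, θ1=180°, e=1
t=2 rotate(0, 90) ⇒ config: θ0=270°, θ1=180°, e=1
t=3 extend(1) ⇒ config: θ0=270°, θ1=180°, e=2
shorter routes all fall short; 3 is best.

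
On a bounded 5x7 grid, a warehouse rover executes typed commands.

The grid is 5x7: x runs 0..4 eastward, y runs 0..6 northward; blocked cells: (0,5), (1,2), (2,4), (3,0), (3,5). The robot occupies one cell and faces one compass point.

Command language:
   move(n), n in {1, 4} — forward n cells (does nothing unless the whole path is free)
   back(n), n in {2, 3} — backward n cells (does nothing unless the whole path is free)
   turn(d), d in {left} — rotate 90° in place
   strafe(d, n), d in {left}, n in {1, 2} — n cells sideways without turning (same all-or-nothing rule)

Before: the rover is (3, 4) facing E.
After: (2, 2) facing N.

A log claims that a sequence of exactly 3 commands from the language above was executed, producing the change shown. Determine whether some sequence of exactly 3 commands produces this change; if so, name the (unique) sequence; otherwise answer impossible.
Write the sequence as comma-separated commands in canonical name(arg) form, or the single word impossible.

turn(left), back(2), strafe(left, 1)

key: position moved to (2,2) AND the heading swung to N — translation plus rotation needed
from: (3, 4) facing E
step 1 (turn(left)): (3, 4) facing N
step 2 (back(2)): (3, 2) facing N
step 3 (strafe(left, 1)): (2, 2) facing N
all 343 alternatives checked — unique.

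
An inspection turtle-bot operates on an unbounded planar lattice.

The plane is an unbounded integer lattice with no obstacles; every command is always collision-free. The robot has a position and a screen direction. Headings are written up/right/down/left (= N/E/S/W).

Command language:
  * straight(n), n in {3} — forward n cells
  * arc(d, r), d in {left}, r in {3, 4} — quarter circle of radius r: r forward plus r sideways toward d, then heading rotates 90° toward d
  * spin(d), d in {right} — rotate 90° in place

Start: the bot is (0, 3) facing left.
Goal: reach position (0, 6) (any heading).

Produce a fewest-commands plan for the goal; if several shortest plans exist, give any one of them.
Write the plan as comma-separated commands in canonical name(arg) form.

spin(right), straight(3)

initial: (0, 3) facing left
1. spin(right) → (0, 3) facing up
2. straight(3) → (0, 6) facing up
nothing shorter than 2 reaches the goal.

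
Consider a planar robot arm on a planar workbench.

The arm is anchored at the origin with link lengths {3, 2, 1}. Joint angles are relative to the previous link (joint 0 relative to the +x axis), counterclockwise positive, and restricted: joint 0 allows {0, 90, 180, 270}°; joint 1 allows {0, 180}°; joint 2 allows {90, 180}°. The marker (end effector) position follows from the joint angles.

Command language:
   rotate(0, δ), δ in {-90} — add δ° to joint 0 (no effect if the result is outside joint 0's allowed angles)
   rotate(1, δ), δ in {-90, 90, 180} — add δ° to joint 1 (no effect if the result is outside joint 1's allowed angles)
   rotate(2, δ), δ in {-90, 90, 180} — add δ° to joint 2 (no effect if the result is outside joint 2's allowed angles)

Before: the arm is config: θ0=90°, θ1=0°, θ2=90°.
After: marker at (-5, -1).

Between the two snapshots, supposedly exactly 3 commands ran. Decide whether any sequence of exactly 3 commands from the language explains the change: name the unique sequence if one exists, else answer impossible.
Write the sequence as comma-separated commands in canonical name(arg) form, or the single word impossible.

rotate(0, -90), rotate(0, -90), rotate(0, -90)

t0: config: θ0=90°, θ1=0°, θ2=90°
1. rotate(0, -90) → config: θ0=0°, θ1=0°, θ2=90°
2. rotate(0, -90) → config: θ0=270°, θ1=0°, θ2=90°
3. rotate(0, -90) → config: θ0=180°, θ1=0°, θ2=90°
all 343 alternatives checked — unique.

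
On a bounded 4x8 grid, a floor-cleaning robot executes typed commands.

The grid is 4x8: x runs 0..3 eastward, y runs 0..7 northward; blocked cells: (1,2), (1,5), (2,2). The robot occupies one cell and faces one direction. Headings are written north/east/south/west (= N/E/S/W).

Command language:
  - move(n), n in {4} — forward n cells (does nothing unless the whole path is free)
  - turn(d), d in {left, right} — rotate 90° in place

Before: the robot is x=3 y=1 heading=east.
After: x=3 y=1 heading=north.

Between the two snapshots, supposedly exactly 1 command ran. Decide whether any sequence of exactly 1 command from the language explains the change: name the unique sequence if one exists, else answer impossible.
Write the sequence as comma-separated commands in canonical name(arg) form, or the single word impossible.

key: parked at (3,1) the whole time — nothing moves the robot
from: x=3 y=1 heading=east
[1] after turn(left): x=3 y=1 heading=north
no rival 1-sequence matches.

turn(left)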